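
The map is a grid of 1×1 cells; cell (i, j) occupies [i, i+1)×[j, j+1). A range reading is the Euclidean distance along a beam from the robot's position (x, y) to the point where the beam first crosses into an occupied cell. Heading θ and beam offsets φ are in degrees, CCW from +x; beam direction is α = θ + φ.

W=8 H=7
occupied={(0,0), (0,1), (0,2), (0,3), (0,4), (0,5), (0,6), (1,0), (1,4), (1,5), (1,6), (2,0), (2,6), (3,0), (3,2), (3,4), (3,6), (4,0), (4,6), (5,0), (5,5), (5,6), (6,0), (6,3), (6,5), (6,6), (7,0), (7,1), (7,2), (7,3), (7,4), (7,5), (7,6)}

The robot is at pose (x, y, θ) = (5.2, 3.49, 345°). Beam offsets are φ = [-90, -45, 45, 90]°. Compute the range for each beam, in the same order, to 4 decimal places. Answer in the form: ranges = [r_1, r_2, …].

beam 1: φ=-90°, α=255°
  d=(-0.2588,-0.9659)  start (5,3)  tX=0.7727 tY=0.5073  stride 1/|dx|=3.8637 1/|dy|=1.0353
    cross y-line → (5,2), t=0.5073
    cross x-line → (4,2), t=0.7727
    cross y-line → (4,1), t=1.5426
    cross y-line → (4,0), t=2.5778 (wall)
  → r_1 = 2.5778
beam 2: φ=-45°, α=300°
  d=(0.5000,-0.8660)  start (5,3)  tX=1.6000 tY=0.5658  stride 1/|dx|=2.0000 1/|dy|=1.1547
    cross y-line → (5,2), t=0.5658
    cross x-line → (6,2), t=1.6000
    cross y-line → (6,1), t=1.7205
    cross y-line → (6,0), t=2.8752 (wall)
  → r_2 = 2.8752
beam 3: φ=45°, α=30°
  d=(0.8660,0.5000)  start (5,3)  tX=0.9238 tY=1.0200  stride 1/|dx|=1.1547 1/|dy|=2.0000
    cross x-line → (6,3), t=0.9238 (wall)
  → r_3 = 0.9238
beam 4: φ=90°, α=75°
  d=(0.2588,0.9659)  start (5,3)  tX=3.0910 tY=0.5280  stride 1/|dx|=3.8637 1/|dy|=1.0353
    cross y-line → (5,4), t=0.5280
    cross y-line → (5,5), t=1.5633 (wall)
  → r_4 = 1.5633

ranges = [2.5778, 2.8752, 0.9238, 1.5633]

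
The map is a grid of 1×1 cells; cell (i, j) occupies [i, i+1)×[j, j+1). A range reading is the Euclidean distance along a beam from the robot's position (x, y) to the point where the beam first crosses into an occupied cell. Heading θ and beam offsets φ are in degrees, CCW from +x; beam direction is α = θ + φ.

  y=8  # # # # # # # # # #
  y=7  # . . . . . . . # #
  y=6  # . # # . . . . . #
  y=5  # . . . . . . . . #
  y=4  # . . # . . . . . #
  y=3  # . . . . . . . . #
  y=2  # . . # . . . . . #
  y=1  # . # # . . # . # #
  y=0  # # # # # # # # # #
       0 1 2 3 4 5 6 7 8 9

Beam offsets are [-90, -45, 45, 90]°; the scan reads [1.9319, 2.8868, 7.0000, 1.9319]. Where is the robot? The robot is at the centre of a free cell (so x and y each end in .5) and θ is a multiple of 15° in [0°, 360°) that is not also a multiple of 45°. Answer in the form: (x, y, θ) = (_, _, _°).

The pose lattice has 47·16 = 752 candidates. Test each by forward raycasting.
  (1.5, 1.5, 75°): beam 1 = 0.5176 ≠ 1.9319 ✗
  (1.5, 3.5, 240°): beam 1 = 0.5774 ≠ 1.9319 ✗
  (6.5, 4.5, 105°): beam 1 = 2.5882 ≠ 1.9319 ✗
  (7.5, 4.5, 15°): beam 1 = 2.5882 ≠ 1.9319 ✗
  …
  (1.5, 4.5, 345°): r_1=1.9319, r_2=2.8868, r_3=7.0000, r_4=1.9319 — all match ✓
Only this pose fits every beam.

(x, y, θ) = (1.5, 4.5, 345°)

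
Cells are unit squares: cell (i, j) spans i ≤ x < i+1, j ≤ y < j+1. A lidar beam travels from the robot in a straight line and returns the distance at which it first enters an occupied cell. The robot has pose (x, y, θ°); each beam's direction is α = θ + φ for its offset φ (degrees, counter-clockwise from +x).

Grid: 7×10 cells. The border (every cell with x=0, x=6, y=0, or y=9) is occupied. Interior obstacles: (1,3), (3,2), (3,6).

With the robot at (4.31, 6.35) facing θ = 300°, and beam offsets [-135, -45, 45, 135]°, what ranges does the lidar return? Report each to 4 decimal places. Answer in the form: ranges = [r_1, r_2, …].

ranges = [0.3209, 3.4682, 1.7496, 2.7435]

beam 1: φ=-135°, α=165°
  direction (-0.9659, 0.2588); cell (4,6); t to first gridline: x 0.3209, y 2.5114 (then +1.0353 / +3.8637)
    (3,6) via x @ 0.3209  # hit
  → r_1 = 0.3209
beam 2: φ=-45°, α=255°
  direction (-0.2588, -0.9659); cell (4,6); t to first gridline: x 1.1977, y 0.3623 (then +3.8637 / +1.0353)
    (4,5) via y @ 0.3623
    (3,5) via x @ 1.1977
    (3,4) via y @ 1.3976
    (3,3) via y @ 2.4329
    (3,2) via y @ 3.4682  # hit
  → r_2 = 3.4682
beam 3: φ=45°, α=345°
  direction (0.9659, -0.2588); cell (4,6); t to first gridline: x 0.7143, y 1.3523 (then +1.0353 / +3.8637)
    (5,6) via x @ 0.7143
    (5,5) via y @ 1.3523
    (6,5) via x @ 1.7496  # hit
  → r_3 = 1.7496
beam 4: φ=135°, α=75°
  direction (0.2588, 0.9659); cell (4,6); t to first gridline: x 2.6660, y 0.6729 (then +3.8637 / +1.0353)
    (4,7) via y @ 0.6729
    (4,8) via y @ 1.7082
    (5,8) via x @ 2.6660
    (5,9) via y @ 2.7435  # hit
  → r_4 = 2.7435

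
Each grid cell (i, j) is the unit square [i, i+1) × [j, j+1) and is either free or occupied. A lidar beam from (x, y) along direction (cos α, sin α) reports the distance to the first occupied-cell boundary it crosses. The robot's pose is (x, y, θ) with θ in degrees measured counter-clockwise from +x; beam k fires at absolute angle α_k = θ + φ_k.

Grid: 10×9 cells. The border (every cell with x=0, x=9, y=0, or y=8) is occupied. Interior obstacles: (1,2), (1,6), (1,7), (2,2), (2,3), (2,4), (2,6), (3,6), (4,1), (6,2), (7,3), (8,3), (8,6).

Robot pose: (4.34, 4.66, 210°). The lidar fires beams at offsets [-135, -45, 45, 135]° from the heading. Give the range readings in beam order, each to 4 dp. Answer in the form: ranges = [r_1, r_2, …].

ranges = [3.4578, 3.4578, 3.7891, 2.7538]

beam 1: φ=-135°, α=75°
  cosα=0.2588 sinα=0.9659 | (4,4) | tMaxX 2.5500 tMaxY 0.3520 | tΔX 3.8637 tΔY 1.0353
    t=0.3520 [y] (4,5)
    t=1.3873 [y] (4,6)
    t=2.4225 [y] (4,7)
    t=2.5500 [x] (5,7)
    t=3.4578 [y] (5,8) — stop
  → r_1 = 3.4578
beam 2: φ=-45°, α=165°
  cosα=-0.9659 sinα=0.2588 | (4,4) | tMaxX 0.3520 tMaxY 1.3137 | tΔX 1.0353 tΔY 3.8637
    t=0.3520 [x] (3,4)
    t=1.3137 [y] (3,5)
    t=1.3873 [x] (2,5)
    t=2.4225 [x] (1,5)
    t=3.4578 [x] (0,5) — stop
  → r_2 = 3.4578
beam 3: φ=45°, α=255°
  cosα=-0.2588 sinα=-0.9659 | (4,4) | tMaxX 1.3137 tMaxY 0.6833 | tΔX 3.8637 tΔY 1.0353
    t=0.6833 [y] (4,3)
    t=1.3137 [x] (3,3)
    t=1.7186 [y] (3,2)
    t=2.7538 [y] (3,1)
    t=3.7891 [y] (3,0) — stop
  → r_3 = 3.7891
beam 4: φ=135°, α=345°
  cosα=0.9659 sinα=-0.2588 | (4,4) | tMaxX 0.6833 tMaxY 2.5500 | tΔX 1.0353 tΔY 3.8637
    t=0.6833 [x] (5,4)
    t=1.7186 [x] (6,4)
    t=2.5500 [y] (6,3)
    t=2.7538 [x] (7,3) — stop
  → r_4 = 2.7538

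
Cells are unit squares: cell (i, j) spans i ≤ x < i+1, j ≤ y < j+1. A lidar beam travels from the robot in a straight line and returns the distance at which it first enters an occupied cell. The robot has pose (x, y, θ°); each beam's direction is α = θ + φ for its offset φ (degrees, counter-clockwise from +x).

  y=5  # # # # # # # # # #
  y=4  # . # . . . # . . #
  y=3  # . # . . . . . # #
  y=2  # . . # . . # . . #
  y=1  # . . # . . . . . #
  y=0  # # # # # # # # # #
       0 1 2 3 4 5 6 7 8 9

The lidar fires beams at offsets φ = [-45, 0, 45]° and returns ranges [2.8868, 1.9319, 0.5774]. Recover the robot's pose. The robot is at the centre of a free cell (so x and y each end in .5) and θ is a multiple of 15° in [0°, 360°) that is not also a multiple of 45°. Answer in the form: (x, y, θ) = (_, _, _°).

(x, y, θ) = (6.5, 1.5, 195°)

The pose lattice has 25·16 = 400 candidates. Test each by forward raycasting.
  (7.5, 2.5, 60°): beam 1 = 1.5529 ≠ 2.8868 ✗
  (7.5, 2.5, 285°): beam 1 = 1.7321 ≠ 2.8868 ✗
  (4.5, 4.5, 75°): beam 1 = 1.0000 ≠ 2.8868 ✗
  …
  (6.5, 1.5, 195°): r_1=2.8868, r_2=1.9319, r_3=0.5774 — all match ✓
No second candidate reproduces the full scan.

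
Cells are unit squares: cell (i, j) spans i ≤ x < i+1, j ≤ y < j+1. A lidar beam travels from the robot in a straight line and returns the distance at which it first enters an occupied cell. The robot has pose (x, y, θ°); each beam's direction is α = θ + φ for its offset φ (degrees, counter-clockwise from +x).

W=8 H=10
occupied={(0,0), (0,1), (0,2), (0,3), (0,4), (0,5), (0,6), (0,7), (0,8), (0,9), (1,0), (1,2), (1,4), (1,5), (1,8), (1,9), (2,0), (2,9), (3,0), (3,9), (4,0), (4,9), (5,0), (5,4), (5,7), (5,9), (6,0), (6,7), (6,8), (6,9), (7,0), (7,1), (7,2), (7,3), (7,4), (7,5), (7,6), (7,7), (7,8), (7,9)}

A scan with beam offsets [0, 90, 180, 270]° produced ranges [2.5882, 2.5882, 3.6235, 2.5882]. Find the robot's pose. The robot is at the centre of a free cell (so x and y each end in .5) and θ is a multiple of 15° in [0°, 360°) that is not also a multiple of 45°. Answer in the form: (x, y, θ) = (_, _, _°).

Candidates: 40 free-cell centres × 16 headings = 640 poses. Raycast each; keep the one whose scan matches to 4 dp.
  (6.5, 6.5, 75°): beam 1 = 0.5176 ≠ 2.5882 ✗
  (3.5, 2.5, 75°): beam 1 = 6.7293 ≠ 2.5882 ✗
  (3.5, 4.5, 120°): beam 1 = 4.0415 ≠ 2.5882 ✗
  (2.5, 7.5, 120°): beam 1 = 1.0000 ≠ 2.5882 ✗
  (3.5, 1.5, 195°): beam 1 = 1.9319 ≠ 2.5882 ✗
  …
  (4.5, 3.5, 255°): r_1=2.5882, r_2=2.5882, r_3=3.6235, r_4=2.5882 — all match ✓
No second candidate reproduces the full scan.

(x, y, θ) = (4.5, 3.5, 255°)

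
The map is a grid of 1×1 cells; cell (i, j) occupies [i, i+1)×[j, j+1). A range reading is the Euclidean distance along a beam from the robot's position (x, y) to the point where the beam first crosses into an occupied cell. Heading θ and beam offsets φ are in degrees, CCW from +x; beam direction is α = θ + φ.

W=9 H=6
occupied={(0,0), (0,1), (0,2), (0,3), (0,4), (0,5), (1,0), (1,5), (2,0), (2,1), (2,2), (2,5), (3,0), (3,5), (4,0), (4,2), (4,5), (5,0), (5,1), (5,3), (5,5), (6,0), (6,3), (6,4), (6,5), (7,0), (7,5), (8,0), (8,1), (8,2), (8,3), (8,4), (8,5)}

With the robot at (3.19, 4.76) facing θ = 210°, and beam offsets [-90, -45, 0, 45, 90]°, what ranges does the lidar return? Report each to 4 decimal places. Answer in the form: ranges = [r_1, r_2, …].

beam 1: φ=-90°, α=120°
  dir = (cos 120°, sin 120°) = (-0.5000, 0.8660); from cell (3,4)
  next x-line at t=0.3800, next y-line at t=0.2771; Δt_x=2.0000, Δt_y=1.1547
    y: enter (3,5) at t=0.2771 ← occupied
  → r_1 = 0.2771
beam 2: φ=-45°, α=165°
  dir = (cos 165°, sin 165°) = (-0.9659, 0.2588); from cell (3,4)
  next x-line at t=0.1967, next y-line at t=0.9273; Δt_x=1.0353, Δt_y=3.8637
    x: enter (2,4) at t=0.1967
    y: enter (2,5) at t=0.9273 ← occupied
  → r_2 = 0.9273
beam 3: φ=0°, α=210°
  dir = (cos 210°, sin 210°) = (-0.8660, -0.5000); from cell (3,4)
  next x-line at t=0.2194, next y-line at t=1.5200; Δt_x=1.1547, Δt_y=2.0000
    x: enter (2,4) at t=0.2194
    x: enter (1,4) at t=1.3741
    y: enter (1,3) at t=1.5200
    x: enter (0,3) at t=2.5288 ← occupied
  → r_3 = 2.5288
beam 4: φ=45°, α=255°
  dir = (cos 255°, sin 255°) = (-0.2588, -0.9659); from cell (3,4)
  next x-line at t=0.7341, next y-line at t=0.7868; Δt_x=3.8637, Δt_y=1.0353
    x: enter (2,4) at t=0.7341
    y: enter (2,3) at t=0.7868
    y: enter (2,2) at t=1.8221 ← occupied
  → r_4 = 1.8221
beam 5: φ=90°, α=300°
  dir = (cos 300°, sin 300°) = (0.5000, -0.8660); from cell (3,4)
  next x-line at t=1.6200, next y-line at t=0.8776; Δt_x=2.0000, Δt_y=1.1547
    y: enter (3,3) at t=0.8776
    x: enter (4,3) at t=1.6200
    y: enter (4,2) at t=2.0323 ← occupied
  → r_5 = 2.0323

ranges = [0.2771, 0.9273, 2.5288, 1.8221, 2.0323]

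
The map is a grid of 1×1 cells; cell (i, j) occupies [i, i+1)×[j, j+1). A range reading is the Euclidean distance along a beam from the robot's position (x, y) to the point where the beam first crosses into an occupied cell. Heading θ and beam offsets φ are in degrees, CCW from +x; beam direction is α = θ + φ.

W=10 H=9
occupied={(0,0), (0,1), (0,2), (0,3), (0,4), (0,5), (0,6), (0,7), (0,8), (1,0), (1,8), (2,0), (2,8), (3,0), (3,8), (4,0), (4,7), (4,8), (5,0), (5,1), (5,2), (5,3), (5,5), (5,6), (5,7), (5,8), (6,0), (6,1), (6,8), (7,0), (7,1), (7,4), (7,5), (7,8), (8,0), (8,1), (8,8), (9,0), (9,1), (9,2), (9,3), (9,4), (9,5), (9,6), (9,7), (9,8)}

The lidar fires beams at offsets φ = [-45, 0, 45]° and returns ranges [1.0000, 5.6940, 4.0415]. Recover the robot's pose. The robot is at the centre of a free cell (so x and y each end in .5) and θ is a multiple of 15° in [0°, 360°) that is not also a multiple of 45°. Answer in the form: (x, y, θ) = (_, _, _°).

(x, y, θ) = (4.5, 2.5, 105°)

The pose lattice has 44·16 = 704 candidates. Test each by forward raycasting.
  (6.5, 3.5, 165°): beam 1 = 1.7321 ≠ 1.0000 ✗
  (4.5, 1.5, 60°): beam 1 = 0.5176 ≠ 1.0000 ✗
  (1.5, 2.5, 120°): beam 1 = 5.6940 ≠ 1.0000 ✗
  …
  (4.5, 2.5, 105°): r_1=1.0000, r_2=5.6940, r_3=4.0415 — all match ✓
No second candidate reproduces the full scan.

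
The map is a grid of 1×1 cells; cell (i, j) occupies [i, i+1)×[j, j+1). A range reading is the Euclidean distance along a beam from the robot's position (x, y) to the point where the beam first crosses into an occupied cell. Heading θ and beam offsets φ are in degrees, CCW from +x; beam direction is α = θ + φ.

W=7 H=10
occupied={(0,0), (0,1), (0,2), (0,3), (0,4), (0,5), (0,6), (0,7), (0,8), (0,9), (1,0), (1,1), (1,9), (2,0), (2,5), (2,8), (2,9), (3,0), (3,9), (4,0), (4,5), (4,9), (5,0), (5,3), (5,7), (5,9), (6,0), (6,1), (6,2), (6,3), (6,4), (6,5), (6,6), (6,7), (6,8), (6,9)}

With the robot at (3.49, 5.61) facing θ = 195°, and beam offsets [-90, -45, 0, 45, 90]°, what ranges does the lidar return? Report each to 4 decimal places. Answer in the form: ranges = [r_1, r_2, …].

ranges = [2.4743, 0.5658, 0.5073, 4.1685, 4.7726]

beam 1: φ=-90°, α=105°
  direction (-0.2588, 0.9659); cell (3,5); t to first gridline: x 1.8932, y 0.4038 (then +3.8637 / +1.0353)
    (3,6) via y @ 0.4038
    (3,7) via y @ 1.4390
    (2,7) via x @ 1.8932
    (2,8) via y @ 2.4743  # hit
  → r_1 = 2.4743
beam 2: φ=-45°, α=150°
  direction (-0.8660, 0.5000); cell (3,5); t to first gridline: x 0.5658, y 0.7800 (then +1.1547 / +2.0000)
    (2,5) via x @ 0.5658  # hit
  → r_2 = 0.5658
beam 3: φ=0°, α=195°
  direction (-0.9659, -0.2588); cell (3,5); t to first gridline: x 0.5073, y 2.3569 (then +1.0353 / +3.8637)
    (2,5) via x @ 0.5073  # hit
  → r_3 = 0.5073
beam 4: φ=45°, α=240°
  direction (-0.5000, -0.8660); cell (3,5); t to first gridline: x 0.9800, y 0.7044 (then +2.0000 / +1.1547)
    (3,4) via y @ 0.7044
    (2,4) via x @ 0.9800
    (2,3) via y @ 1.8591
    (1,3) via x @ 2.9800
    (1,2) via y @ 3.0138
    (1,1) via y @ 4.1685  # hit
  → r_4 = 4.1685
beam 5: φ=90°, α=285°
  direction (0.2588, -0.9659); cell (3,5); t to first gridline: x 1.9705, y 0.6315 (then +3.8637 / +1.0353)
    (3,4) via y @ 0.6315
    (3,3) via y @ 1.6668
    (4,3) via x @ 1.9705
    (4,2) via y @ 2.7021
    (4,1) via y @ 3.7373
    (4,0) via y @ 4.7726  # hit
  → r_5 = 4.7726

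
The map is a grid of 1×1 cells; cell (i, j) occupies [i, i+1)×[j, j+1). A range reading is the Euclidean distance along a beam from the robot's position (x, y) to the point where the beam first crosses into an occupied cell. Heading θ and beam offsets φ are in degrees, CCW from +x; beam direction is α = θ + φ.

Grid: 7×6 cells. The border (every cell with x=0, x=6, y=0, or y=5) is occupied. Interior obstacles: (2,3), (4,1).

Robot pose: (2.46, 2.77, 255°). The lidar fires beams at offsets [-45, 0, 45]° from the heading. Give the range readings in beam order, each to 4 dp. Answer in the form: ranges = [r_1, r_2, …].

ranges = [1.6859, 1.8324, 2.0438]

beam 1: φ=-45°, α=210°
  direction (-0.8660, -0.5000); cell (2,2); t to first gridline: x 0.5312, y 1.5400 (then +1.1547 / +2.0000)
    (1,2) via x @ 0.5312
    (1,1) via y @ 1.5400
    (0,1) via x @ 1.6859  # hit
  → r_1 = 1.6859
beam 2: φ=0°, α=255°
  direction (-0.2588, -0.9659); cell (2,2); t to first gridline: x 1.7773, y 0.7972 (then +3.8637 / +1.0353)
    (2,1) via y @ 0.7972
    (1,1) via x @ 1.7773
    (1,0) via y @ 1.8324  # hit
  → r_2 = 1.8324
beam 3: φ=45°, α=300°
  direction (0.5000, -0.8660); cell (2,2); t to first gridline: x 1.0800, y 0.8891 (then +2.0000 / +1.1547)
    (2,1) via y @ 0.8891
    (3,1) via x @ 1.0800
    (3,0) via y @ 2.0438  # hit
  → r_3 = 2.0438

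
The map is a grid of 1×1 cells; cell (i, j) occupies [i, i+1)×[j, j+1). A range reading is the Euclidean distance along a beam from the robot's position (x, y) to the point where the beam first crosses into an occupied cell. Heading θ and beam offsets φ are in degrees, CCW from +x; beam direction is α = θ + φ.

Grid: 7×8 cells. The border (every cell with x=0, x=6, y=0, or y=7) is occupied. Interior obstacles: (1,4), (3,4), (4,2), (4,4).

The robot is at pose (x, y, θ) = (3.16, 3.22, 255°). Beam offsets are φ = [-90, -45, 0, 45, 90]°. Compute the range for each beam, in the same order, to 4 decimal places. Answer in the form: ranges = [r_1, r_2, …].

beam 1: φ=-90°, α=165°
  direction (-0.9659, 0.2588); cell (3,3); t to first gridline: x 0.1656, y 3.0137 (then +1.0353 / +3.8637)
    (2,3) via x @ 0.1656
    (1,3) via x @ 1.2009
    (0,3) via x @ 2.2362  # hit
  → r_1 = 2.2362
beam 2: φ=-45°, α=210°
  direction (-0.8660, -0.5000); cell (3,3); t to first gridline: x 0.1848, y 0.4400 (then +1.1547 / +2.0000)
    (2,3) via x @ 0.1848
    (2,2) via y @ 0.4400
    (1,2) via x @ 1.3395
    (1,1) via y @ 2.4400
    (0,1) via x @ 2.4942  # hit
  → r_2 = 2.4942
beam 3: φ=0°, α=255°
  direction (-0.2588, -0.9659); cell (3,3); t to first gridline: x 0.6182, y 0.2278 (then +3.8637 / +1.0353)
    (3,2) via y @ 0.2278
    (2,2) via x @ 0.6182
    (2,1) via y @ 1.2630
    (2,0) via y @ 2.2983  # hit
  → r_3 = 2.2983
beam 4: φ=45°, α=300°
  direction (0.5000, -0.8660); cell (3,3); t to first gridline: x 1.6800, y 0.2540 (then +2.0000 / +1.1547)
    (3,2) via y @ 0.2540
    (3,1) via y @ 1.4087
    (4,1) via x @ 1.6800
    (4,0) via y @ 2.5634  # hit
  → r_4 = 2.5634
beam 5: φ=90°, α=345°
  direction (0.9659, -0.2588); cell (3,3); t to first gridline: x 0.8696, y 0.8500 (then +1.0353 / +3.8637)
    (3,2) via y @ 0.8500
    (4,2) via x @ 0.8696  # hit
  → r_5 = 0.8696

ranges = [2.2362, 2.4942, 2.2983, 2.5634, 0.8696]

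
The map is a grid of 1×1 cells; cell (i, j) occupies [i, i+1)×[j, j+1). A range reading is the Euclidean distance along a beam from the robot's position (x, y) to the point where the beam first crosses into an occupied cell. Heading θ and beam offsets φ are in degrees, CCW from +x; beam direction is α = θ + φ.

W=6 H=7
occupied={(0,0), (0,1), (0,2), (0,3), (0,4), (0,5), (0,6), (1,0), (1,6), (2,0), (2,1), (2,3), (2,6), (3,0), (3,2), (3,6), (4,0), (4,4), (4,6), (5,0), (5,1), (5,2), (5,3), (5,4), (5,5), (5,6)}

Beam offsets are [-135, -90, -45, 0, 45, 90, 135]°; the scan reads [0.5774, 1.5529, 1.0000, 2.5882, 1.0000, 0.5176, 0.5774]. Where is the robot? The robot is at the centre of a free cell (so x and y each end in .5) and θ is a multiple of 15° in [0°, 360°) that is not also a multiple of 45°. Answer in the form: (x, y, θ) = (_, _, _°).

(x, y, θ) = (4.5, 3.5, 255°)

Candidates: 16 free-cell centres × 16 headings = 256 poses. Raycast each; keep the one whose scan matches to 4 dp.
  (3.5, 1.5, 285°): beam 2 = 0.5176 ≠ 1.5529 ✗
  (3.5, 4.5, 285°): beam 1 = 2.8868 ≠ 0.5774 ✗
  (2.5, 2.5, 30°): beam 1 = 0.5176 ≠ 0.5774 ✗
  (1.5, 2.5, 330°): beam 1 = 0.5176 ≠ 0.5774 ✗
  …
  (4.5, 3.5, 255°): r_1=0.5774, r_2=1.5529, r_3=1.0000, r_4=2.5882, r_5=1.0000, r_6=0.5176, r_7=0.5774 — all match ✓
Unique over the lattice → pose = (4.5, 3.5, 255°).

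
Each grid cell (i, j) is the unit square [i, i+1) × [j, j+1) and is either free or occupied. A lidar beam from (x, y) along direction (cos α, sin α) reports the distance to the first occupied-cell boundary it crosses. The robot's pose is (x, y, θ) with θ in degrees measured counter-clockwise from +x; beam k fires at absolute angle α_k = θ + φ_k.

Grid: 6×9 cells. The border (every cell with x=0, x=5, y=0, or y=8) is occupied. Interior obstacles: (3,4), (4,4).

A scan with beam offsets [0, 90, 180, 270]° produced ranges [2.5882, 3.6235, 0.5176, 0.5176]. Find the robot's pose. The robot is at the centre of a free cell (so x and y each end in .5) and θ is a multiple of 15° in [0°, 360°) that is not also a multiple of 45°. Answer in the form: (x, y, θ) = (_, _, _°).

(x, y, θ) = (4.5, 5.5, 105°)

Enumerate (i+0.5, j+0.5, θ) over the 26 free cells and 16 admissible headings. For each, cast all 4 beams and compare to the given ranges.
  (4.5, 1.5, 285°): beam 1 = 0.5176 ≠ 2.5882 ✗
  (1.5, 5.5, 285°): beam 1 = 4.6587 ≠ 2.5882 ✗
  (1.5, 1.5, 195°): beam 1 = 0.5176 ≠ 2.5882 ✗
  (3.5, 3.5, 75°): beam 1 = 0.5176 ≠ 2.5882 ✗
  …
  (4.5, 5.5, 105°): r_1=2.5882, r_2=3.6235, r_3=0.5176, r_4=0.5176 — all match ✓
No second candidate reproduces the full scan.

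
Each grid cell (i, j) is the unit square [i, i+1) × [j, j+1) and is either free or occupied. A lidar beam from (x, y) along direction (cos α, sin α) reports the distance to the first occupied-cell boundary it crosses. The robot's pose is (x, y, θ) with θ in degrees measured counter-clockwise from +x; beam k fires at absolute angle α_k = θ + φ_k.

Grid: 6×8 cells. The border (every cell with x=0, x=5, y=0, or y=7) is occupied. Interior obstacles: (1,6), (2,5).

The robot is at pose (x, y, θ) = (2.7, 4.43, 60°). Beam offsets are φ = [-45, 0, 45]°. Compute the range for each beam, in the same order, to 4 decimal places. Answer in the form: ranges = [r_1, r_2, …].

beam 1: φ=-45°, α=15°
  direction (0.9659, 0.2588); cell (2,4); t to first gridline: x 0.3106, y 2.2023 (then +1.0353 / +3.8637)
    (3,4) via x @ 0.3106
    (4,4) via x @ 1.3459
    (4,5) via y @ 2.2023
    (5,5) via x @ 2.3811  # hit
  → r_1 = 2.3811
beam 2: φ=0°, α=60°
  direction (0.5000, 0.8660); cell (2,4); t to first gridline: x 0.6000, y 0.6582 (then +2.0000 / +1.1547)
    (3,4) via x @ 0.6000
    (3,5) via y @ 0.6582
    (3,6) via y @ 1.8129
    (4,6) via x @ 2.6000
    (4,7) via y @ 2.9676  # hit
  → r_2 = 2.9676
beam 3: φ=45°, α=105°
  direction (-0.2588, 0.9659); cell (2,4); t to first gridline: x 2.7046, y 0.5901 (then +3.8637 / +1.0353)
    (2,5) via y @ 0.5901  # hit
  → r_3 = 0.5901

ranges = [2.3811, 2.9676, 0.5901]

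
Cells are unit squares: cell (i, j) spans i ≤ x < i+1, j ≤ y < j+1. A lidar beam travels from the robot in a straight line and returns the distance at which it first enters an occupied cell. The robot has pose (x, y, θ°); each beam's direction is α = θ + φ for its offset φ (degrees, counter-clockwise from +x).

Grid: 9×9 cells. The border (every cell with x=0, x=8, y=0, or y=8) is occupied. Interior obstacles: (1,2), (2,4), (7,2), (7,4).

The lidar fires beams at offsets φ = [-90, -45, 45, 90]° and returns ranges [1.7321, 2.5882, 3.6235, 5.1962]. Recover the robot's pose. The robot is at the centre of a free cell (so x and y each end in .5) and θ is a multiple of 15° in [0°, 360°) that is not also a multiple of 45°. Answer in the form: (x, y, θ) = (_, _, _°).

Enumerate (i+0.5, j+0.5, θ) over the 45 free cells and 16 admissible headings. For each, cast all 4 beams and compare to the given ranges.
  (5.5, 2.5, 195°): beam 1 = 5.6940 ≠ 1.7321 ✗
  (2.5, 7.5, 345°): beam 1 = 4.6587 ≠ 1.7321 ✗
  (4.5, 4.5, 15°): beam 1 = 3.6235 ≠ 1.7321 ✗
  (4.5, 1.5, 30°): beam 1 = 0.5774 ≠ 1.7321 ✗
  …
  (3.5, 3.5, 300°): r_1=1.7321, r_2=2.5882, r_3=3.6235, r_4=5.1962 — all match ✓
Only this pose fits every beam.

(x, y, θ) = (3.5, 3.5, 300°)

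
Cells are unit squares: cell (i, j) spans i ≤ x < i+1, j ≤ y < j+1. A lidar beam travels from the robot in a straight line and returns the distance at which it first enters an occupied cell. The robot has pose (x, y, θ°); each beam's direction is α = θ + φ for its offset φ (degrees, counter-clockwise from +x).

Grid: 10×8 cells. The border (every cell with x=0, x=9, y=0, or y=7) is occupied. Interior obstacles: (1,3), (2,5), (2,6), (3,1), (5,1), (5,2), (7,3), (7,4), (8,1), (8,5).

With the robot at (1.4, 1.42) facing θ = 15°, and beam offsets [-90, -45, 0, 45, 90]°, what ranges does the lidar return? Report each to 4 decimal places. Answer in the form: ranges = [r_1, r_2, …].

beam 1: φ=-90°, α=285°
  dir = (cos 285°, sin 285°) = (0.2588, -0.9659); from cell (1,1)
  next x-line at t=2.3182, next y-line at t=0.4348; Δt_x=3.8637, Δt_y=1.0353
    y: enter (1,0) at t=0.4348 ← occupied
  → r_1 = 0.4348
beam 2: φ=-45°, α=330°
  dir = (cos 330°, sin 330°) = (0.8660, -0.5000); from cell (1,1)
  next x-line at t=0.6928, next y-line at t=0.8400; Δt_x=1.1547, Δt_y=2.0000
    x: enter (2,1) at t=0.6928
    y: enter (2,0) at t=0.8400 ← occupied
  → r_2 = 0.8400
beam 3: φ=0°, α=15°
  dir = (cos 15°, sin 15°) = (0.9659, 0.2588); from cell (1,1)
  next x-line at t=0.6212, next y-line at t=2.2409; Δt_x=1.0353, Δt_y=3.8637
    x: enter (2,1) at t=0.6212
    x: enter (3,1) at t=1.6564 ← occupied
  → r_3 = 1.6564
beam 4: φ=45°, α=60°
  dir = (cos 60°, sin 60°) = (0.5000, 0.8660); from cell (1,1)
  next x-line at t=1.2000, next y-line at t=0.6697; Δt_x=2.0000, Δt_y=1.1547
    y: enter (1,2) at t=0.6697
    x: enter (2,2) at t=1.2000
    y: enter (2,3) at t=1.8244
    y: enter (2,4) at t=2.9791
    x: enter (3,4) at t=3.2000
    y: enter (3,5) at t=4.1338
    x: enter (4,5) at t=5.2000
    y: enter (4,6) at t=5.2885
    y: enter (4,7) at t=6.4432 ← occupied
  → r_4 = 6.4432
beam 5: φ=90°, α=105°
  dir = (cos 105°, sin 105°) = (-0.2588, 0.9659); from cell (1,1)
  next x-line at t=1.5455, next y-line at t=0.6005; Δt_x=3.8637, Δt_y=1.0353
    y: enter (1,2) at t=0.6005
    x: enter (0,2) at t=1.5455 ← occupied
  → r_5 = 1.5455

ranges = [0.4348, 0.8400, 1.6564, 6.4432, 1.5455]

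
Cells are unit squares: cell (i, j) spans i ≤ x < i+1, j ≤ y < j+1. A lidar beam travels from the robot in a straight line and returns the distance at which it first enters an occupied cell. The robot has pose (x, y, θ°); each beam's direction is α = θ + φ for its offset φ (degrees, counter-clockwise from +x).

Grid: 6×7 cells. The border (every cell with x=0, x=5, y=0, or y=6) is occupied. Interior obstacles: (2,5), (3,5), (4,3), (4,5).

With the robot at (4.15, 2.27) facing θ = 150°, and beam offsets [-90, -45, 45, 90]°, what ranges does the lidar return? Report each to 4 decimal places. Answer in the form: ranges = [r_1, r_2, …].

ranges = [0.8429, 2.8263, 3.2611, 1.4665]

beam 1: φ=-90°, α=60°
  direction (0.5000, 0.8660); cell (4,2); t to first gridline: x 1.7000, y 0.8429 (then +2.0000 / +1.1547)
    (4,3) via y @ 0.8429  # hit
  → r_1 = 0.8429
beam 2: φ=-45°, α=105°
  direction (-0.2588, 0.9659); cell (4,2); t to first gridline: x 0.5796, y 0.7558 (then +3.8637 / +1.0353)
    (3,2) via x @ 0.5796
    (3,3) via y @ 0.7558
    (3,4) via y @ 1.7910
    (3,5) via y @ 2.8263  # hit
  → r_2 = 2.8263
beam 3: φ=45°, α=195°
  direction (-0.9659, -0.2588); cell (4,2); t to first gridline: x 0.1553, y 1.0432 (then +1.0353 / +3.8637)
    (3,2) via x @ 0.1553
    (3,1) via y @ 1.0432
    (2,1) via x @ 1.1906
    (1,1) via x @ 2.2258
    (0,1) via x @ 3.2611  # hit
  → r_3 = 3.2611
beam 4: φ=90°, α=240°
  direction (-0.5000, -0.8660); cell (4,2); t to first gridline: x 0.3000, y 0.3118 (then +2.0000 / +1.1547)
    (3,2) via x @ 0.3000
    (3,1) via y @ 0.3118
    (3,0) via y @ 1.4665  # hit
  → r_4 = 1.4665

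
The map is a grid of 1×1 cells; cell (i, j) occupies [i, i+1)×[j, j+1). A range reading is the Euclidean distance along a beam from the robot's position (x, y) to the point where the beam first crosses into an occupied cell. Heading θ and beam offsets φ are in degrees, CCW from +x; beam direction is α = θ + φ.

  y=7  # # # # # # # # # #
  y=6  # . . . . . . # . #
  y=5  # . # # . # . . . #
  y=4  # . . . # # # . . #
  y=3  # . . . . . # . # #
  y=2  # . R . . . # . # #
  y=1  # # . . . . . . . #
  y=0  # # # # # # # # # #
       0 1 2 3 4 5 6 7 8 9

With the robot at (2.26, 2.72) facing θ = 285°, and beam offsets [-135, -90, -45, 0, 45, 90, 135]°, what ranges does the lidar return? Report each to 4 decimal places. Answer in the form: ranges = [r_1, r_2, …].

beam 1: φ=-135°, α=150°
  dir = (cos 150°, sin 150°) = (-0.8660, 0.5000); from cell (2,2)
  next x-line at t=0.3002, next y-line at t=0.5600; Δt_x=1.1547, Δt_y=2.0000
    x: enter (1,2) at t=0.3002
    y: enter (1,3) at t=0.5600
    x: enter (0,3) at t=1.4549 ← occupied
  → r_1 = 1.4549
beam 2: φ=-90°, α=195°
  dir = (cos 195°, sin 195°) = (-0.9659, -0.2588); from cell (2,2)
  next x-line at t=0.2692, next y-line at t=2.7819; Δt_x=1.0353, Δt_y=3.8637
    x: enter (1,2) at t=0.2692
    x: enter (0,2) at t=1.3044 ← occupied
  → r_2 = 1.3044
beam 3: φ=-45°, α=240°
  dir = (cos 240°, sin 240°) = (-0.5000, -0.8660); from cell (2,2)
  next x-line at t=0.5200, next y-line at t=0.8314; Δt_x=2.0000, Δt_y=1.1547
    x: enter (1,2) at t=0.5200
    y: enter (1,1) at t=0.8314 ← occupied
  → r_3 = 0.8314
beam 4: φ=0°, α=285°
  dir = (cos 285°, sin 285°) = (0.2588, -0.9659); from cell (2,2)
  next x-line at t=2.8591, next y-line at t=0.7454; Δt_x=3.8637, Δt_y=1.0353
    y: enter (2,1) at t=0.7454
    y: enter (2,0) at t=1.7807 ← occupied
  → r_4 = 1.7807
beam 5: φ=45°, α=330°
  dir = (cos 330°, sin 330°) = (0.8660, -0.5000); from cell (2,2)
  next x-line at t=0.8545, next y-line at t=1.4400; Δt_x=1.1547, Δt_y=2.0000
    x: enter (3,2) at t=0.8545
    y: enter (3,1) at t=1.4400
    x: enter (4,1) at t=2.0092
    x: enter (5,1) at t=3.1639
    y: enter (5,0) at t=3.4400 ← occupied
  → r_5 = 3.4400
beam 6: φ=90°, α=15°
  dir = (cos 15°, sin 15°) = (0.9659, 0.2588); from cell (2,2)
  next x-line at t=0.7661, next y-line at t=1.0818; Δt_x=1.0353, Δt_y=3.8637
    x: enter (3,2) at t=0.7661
    y: enter (3,3) at t=1.0818
    x: enter (4,3) at t=1.8014
    x: enter (5,3) at t=2.8367
    x: enter (6,3) at t=3.8719 ← occupied
  → r_6 = 3.8719
beam 7: φ=135°, α=60°
  dir = (cos 60°, sin 60°) = (0.5000, 0.8660); from cell (2,2)
  next x-line at t=1.4800, next y-line at t=0.3233; Δt_x=2.0000, Δt_y=1.1547
    y: enter (2,3) at t=0.3233
    y: enter (2,4) at t=1.4780
    x: enter (3,4) at t=1.4800
    y: enter (3,5) at t=2.6327 ← occupied
  → r_7 = 2.6327

ranges = [1.4549, 1.3044, 0.8314, 1.7807, 3.4400, 3.8719, 2.6327]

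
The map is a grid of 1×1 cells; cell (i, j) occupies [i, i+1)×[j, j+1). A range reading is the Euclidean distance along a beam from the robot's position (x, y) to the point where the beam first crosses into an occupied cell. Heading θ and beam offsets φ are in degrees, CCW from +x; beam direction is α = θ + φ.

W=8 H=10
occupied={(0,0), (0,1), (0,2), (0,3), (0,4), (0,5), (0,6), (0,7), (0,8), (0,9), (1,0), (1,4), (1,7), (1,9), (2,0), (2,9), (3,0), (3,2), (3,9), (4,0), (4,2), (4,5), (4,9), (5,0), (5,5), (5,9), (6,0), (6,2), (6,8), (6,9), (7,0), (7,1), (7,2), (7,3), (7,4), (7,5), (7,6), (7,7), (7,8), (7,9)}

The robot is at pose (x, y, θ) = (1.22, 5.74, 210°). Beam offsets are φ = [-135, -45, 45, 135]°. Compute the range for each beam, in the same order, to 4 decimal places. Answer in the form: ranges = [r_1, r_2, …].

beam 1: φ=-135°, α=75°
  cosα=0.2588 sinα=0.9659 | (1,5) | tMaxX 3.0137 tMaxY 0.2692 | tΔX 3.8637 tΔY 1.0353
    t=0.2692 [y] (1,6)
    t=1.3044 [y] (1,7) — stop
  → r_1 = 1.3044
beam 2: φ=-45°, α=165°
  cosα=-0.9659 sinα=0.2588 | (1,5) | tMaxX 0.2278 tMaxY 1.0046 | tΔX 1.0353 tΔY 3.8637
    t=0.2278 [x] (0,5) — stop
  → r_2 = 0.2278
beam 3: φ=45°, α=255°
  cosα=-0.2588 sinα=-0.9659 | (1,5) | tMaxX 0.8500 tMaxY 0.7661 | tΔX 3.8637 tΔY 1.0353
    t=0.7661 [y] (1,4) — stop
  → r_3 = 0.7661
beam 4: φ=135°, α=345°
  cosα=0.9659 sinα=-0.2588 | (1,5) | tMaxX 0.8075 tMaxY 2.8591 | tΔX 1.0353 tΔY 3.8637
    t=0.8075 [x] (2,5)
    t=1.8428 [x] (3,5)
    t=2.8591 [y] (3,4)
    t=2.8781 [x] (4,4)
    t=3.9133 [x] (5,4)
    t=4.9486 [x] (6,4)
    t=5.9839 [x] (7,4) — stop
  → r_4 = 5.9839

ranges = [1.3044, 0.2278, 0.7661, 5.9839]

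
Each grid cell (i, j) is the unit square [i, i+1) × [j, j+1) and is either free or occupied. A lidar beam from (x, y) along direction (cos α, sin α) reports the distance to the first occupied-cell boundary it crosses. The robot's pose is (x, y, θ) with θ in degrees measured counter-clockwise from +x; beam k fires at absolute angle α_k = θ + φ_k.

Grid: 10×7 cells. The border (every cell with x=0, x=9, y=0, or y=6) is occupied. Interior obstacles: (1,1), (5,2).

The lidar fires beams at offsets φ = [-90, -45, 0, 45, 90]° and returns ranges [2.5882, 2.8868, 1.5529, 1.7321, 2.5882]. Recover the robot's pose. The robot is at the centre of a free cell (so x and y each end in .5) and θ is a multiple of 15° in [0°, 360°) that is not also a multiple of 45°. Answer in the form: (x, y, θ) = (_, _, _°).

(x, y, θ) = (7.5, 3.5, 345°)

The pose lattice has 38·16 = 608 candidates. Test each by forward raycasting.
  (8.5, 4.5, 210°): beam 1 = 1.7321 ≠ 2.5882 ✗
  (6.5, 1.5, 165°): beam 1 = 4.6587 ≠ 2.5882 ✗
  (7.5, 2.5, 30°): beam 1 = 1.7321 ≠ 2.5882 ✗
  (3.5, 5.5, 165°): beam 1 = 0.5176 ≠ 2.5882 ✗
  (2.5, 3.5, 195°): beam 2 = 1.7321 ≠ 2.8868 ✗
  …
  (7.5, 3.5, 345°): r_1=2.5882, r_2=2.8868, r_3=1.5529, r_4=1.7321, r_5=2.5882 — all match ✓
Only this pose fits every beam.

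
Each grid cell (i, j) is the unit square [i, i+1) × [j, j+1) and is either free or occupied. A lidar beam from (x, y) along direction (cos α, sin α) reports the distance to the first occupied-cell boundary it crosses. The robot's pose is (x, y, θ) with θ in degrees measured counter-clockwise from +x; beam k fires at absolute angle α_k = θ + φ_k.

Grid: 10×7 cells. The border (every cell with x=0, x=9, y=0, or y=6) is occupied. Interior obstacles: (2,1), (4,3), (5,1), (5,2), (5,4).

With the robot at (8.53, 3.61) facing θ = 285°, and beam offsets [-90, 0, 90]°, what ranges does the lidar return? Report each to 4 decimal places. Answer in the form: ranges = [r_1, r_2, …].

beam 1: φ=-90°, α=195°
  direction (-0.9659, -0.2588); cell (8,3); t to first gridline: x 0.5487, y 2.3569 (then +1.0353 / +3.8637)
    (7,3) via x @ 0.5487
    (6,3) via x @ 1.5840
    (6,2) via y @ 2.3569
    (5,2) via x @ 2.6192  # hit
  → r_1 = 2.6192
beam 2: φ=0°, α=285°
  direction (0.2588, -0.9659); cell (8,3); t to first gridline: x 1.8159, y 0.6315 (then +3.8637 / +1.0353)
    (8,2) via y @ 0.6315
    (8,1) via y @ 1.6668
    (9,1) via x @ 1.8159  # hit
  → r_2 = 1.8159
beam 3: φ=90°, α=15°
  direction (0.9659, 0.2588); cell (8,3); t to first gridline: x 0.4866, y 1.5068 (then +1.0353 / +3.8637)
    (9,3) via x @ 0.4866  # hit
  → r_3 = 0.4866

ranges = [2.6192, 1.8159, 0.4866]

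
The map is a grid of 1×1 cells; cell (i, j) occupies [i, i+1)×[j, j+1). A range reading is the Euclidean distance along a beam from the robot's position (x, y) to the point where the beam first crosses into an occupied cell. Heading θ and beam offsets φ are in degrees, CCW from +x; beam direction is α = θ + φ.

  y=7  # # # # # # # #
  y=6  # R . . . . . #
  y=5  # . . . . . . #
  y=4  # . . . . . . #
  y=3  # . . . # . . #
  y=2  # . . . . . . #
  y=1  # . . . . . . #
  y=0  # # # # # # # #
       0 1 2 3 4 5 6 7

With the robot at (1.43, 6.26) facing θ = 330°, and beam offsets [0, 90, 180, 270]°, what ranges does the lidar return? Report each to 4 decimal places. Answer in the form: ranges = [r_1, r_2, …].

ranges = [6.4317, 0.8545, 0.4965, 0.8600]

beam 1: φ=0°, α=330°
  d=(0.8660,-0.5000)  start (1,6)  tX=0.6582 tY=0.5200  stride 1/|dx|=1.1547 1/|dy|=2.0000
    cross y-line → (1,5), t=0.5200
    cross x-line → (2,5), t=0.6582
    cross x-line → (3,5), t=1.8129
    cross y-line → (3,4), t=2.5200
    cross x-line → (4,4), t=2.9676
    cross x-line → (5,4), t=4.1223
    cross y-line → (5,3), t=4.5200
    cross x-line → (6,3), t=5.2770
    cross x-line → (7,3), t=6.4317 (wall)
  → r_1 = 6.4317
beam 2: φ=90°, α=60°
  d=(0.5000,0.8660)  start (1,6)  tX=1.1400 tY=0.8545  stride 1/|dx|=2.0000 1/|dy|=1.1547
    cross y-line → (1,7), t=0.8545 (wall)
  → r_2 = 0.8545
beam 3: φ=180°, α=150°
  d=(-0.8660,0.5000)  start (1,6)  tX=0.4965 tY=1.4800  stride 1/|dx|=1.1547 1/|dy|=2.0000
    cross x-line → (0,6), t=0.4965 (wall)
  → r_3 = 0.4965
beam 4: φ=270°, α=240°
  d=(-0.5000,-0.8660)  start (1,6)  tX=0.8600 tY=0.3002  stride 1/|dx|=2.0000 1/|dy|=1.1547
    cross y-line → (1,5), t=0.3002
    cross x-line → (0,5), t=0.8600 (wall)
  → r_4 = 0.8600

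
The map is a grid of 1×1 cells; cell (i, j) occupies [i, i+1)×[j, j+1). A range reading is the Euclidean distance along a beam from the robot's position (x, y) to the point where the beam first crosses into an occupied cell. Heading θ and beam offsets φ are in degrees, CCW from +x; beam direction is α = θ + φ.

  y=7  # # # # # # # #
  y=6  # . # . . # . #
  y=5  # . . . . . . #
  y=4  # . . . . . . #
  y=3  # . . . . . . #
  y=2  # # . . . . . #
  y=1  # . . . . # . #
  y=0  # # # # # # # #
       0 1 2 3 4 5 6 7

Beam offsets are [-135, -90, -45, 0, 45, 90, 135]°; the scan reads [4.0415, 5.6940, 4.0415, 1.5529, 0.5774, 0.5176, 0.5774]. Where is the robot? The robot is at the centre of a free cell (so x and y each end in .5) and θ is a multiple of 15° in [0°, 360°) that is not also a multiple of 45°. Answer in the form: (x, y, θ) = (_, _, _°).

(x, y, θ) = (3.5, 6.5, 15°)

The pose lattice has 32·16 = 512 candidates. Test each by forward raycasting.
  (5.5, 3.5, 105°): beam 1 = 1.7321 ≠ 4.0415 ✗
  (6.5, 5.5, 15°): beam 1 = 5.1962 ≠ 4.0415 ✗
  (6.5, 3.5, 30°): beam 1 = 1.9319 ≠ 4.0415 ✗
  (2.5, 2.5, 60°): beam 1 = 1.5529 ≠ 4.0415 ✗
  (2.5, 5.5, 300°): beam 1 = 1.5529 ≠ 4.0415 ✗
  …
  (3.5, 6.5, 15°): r_1=4.0415, r_2=5.6940, r_3=4.0415, r_4=1.5529, r_5=0.5774, r_6=0.5176, r_7=0.5774 — all match ✓
No second candidate reproduces the full scan.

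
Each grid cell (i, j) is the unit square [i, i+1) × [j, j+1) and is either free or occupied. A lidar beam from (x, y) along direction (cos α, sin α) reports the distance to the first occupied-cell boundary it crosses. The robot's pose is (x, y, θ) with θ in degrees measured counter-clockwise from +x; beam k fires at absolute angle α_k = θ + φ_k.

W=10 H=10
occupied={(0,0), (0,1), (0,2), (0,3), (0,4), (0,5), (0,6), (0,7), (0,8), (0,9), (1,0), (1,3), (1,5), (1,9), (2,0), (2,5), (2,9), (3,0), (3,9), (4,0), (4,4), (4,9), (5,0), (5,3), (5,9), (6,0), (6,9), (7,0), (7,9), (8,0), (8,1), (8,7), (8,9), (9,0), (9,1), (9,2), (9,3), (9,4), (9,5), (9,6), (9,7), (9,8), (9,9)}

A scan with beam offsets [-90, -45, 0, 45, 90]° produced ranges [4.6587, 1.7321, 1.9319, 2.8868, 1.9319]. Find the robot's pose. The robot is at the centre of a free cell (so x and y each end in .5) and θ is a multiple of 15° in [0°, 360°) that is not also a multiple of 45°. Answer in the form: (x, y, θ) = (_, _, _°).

The pose lattice has 57·16 = 912 candidates. Test each by forward raycasting.
  (6.5, 5.5, 330°): beam 1 = 1.7321 ≠ 4.6587 ✗
  (7.5, 2.5, 330°): beam 1 = 1.7321 ≠ 4.6587 ✗
  (5.5, 6.5, 120°): beam 1 = 2.8868 ≠ 4.6587 ✗
  (5.5, 1.5, 330°): beam 1 = 0.5774 ≠ 4.6587 ✗
  …
  (3.5, 2.5, 75°): r_1=4.6587, r_2=1.7321, r_3=1.9319, r_4=2.8868, r_5=1.9319 — all match ✓
Unique over the lattice → pose = (3.5, 2.5, 75°).

(x, y, θ) = (3.5, 2.5, 75°)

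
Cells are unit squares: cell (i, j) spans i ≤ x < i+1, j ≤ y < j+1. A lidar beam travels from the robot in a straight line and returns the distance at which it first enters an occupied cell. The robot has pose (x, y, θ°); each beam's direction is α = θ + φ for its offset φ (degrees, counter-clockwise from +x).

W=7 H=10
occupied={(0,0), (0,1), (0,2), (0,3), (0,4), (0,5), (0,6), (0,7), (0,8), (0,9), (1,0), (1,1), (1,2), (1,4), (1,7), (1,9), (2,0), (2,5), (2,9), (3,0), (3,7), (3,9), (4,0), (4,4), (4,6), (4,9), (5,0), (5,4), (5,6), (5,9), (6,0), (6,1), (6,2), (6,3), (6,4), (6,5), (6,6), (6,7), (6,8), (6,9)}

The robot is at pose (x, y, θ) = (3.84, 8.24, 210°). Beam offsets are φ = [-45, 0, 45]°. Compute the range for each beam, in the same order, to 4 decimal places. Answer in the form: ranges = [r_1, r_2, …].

beam 1: φ=-45°, α=165°
  d=(-0.9659,0.2588)  start (3,8)  tX=0.8696 tY=2.9364  stride 1/|dx|=1.0353 1/|dy|=3.8637
    cross x-line → (2,8), t=0.8696
    cross x-line → (1,8), t=1.9049
    cross y-line → (1,9), t=2.9364 (wall)
  → r_1 = 2.9364
beam 2: φ=0°, α=210°
  d=(-0.8660,-0.5000)  start (3,8)  tX=0.9699 tY=0.4800  stride 1/|dx|=1.1547 1/|dy|=2.0000
    cross y-line → (3,7), t=0.4800 (wall)
  → r_2 = 0.4800
beam 3: φ=45°, α=255°
  d=(-0.2588,-0.9659)  start (3,8)  tX=3.2455 tY=0.2485  stride 1/|dx|=3.8637 1/|dy|=1.0353
    cross y-line → (3,7), t=0.2485 (wall)
  → r_3 = 0.2485

ranges = [2.9364, 0.4800, 0.2485]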